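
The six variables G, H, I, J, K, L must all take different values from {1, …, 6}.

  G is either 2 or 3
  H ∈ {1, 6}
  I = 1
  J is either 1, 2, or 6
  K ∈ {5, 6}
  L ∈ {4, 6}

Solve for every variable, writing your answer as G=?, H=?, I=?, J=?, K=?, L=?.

I's domain is down to {1}, so I = 1. So H, J can't be 1.
That leaves H = 6. Remove 6 from J, K, L.
J must be 2 (only option left). So G can't be 2.
K's domain is down to {5}, so K = 5.
L must be 4 (only option left).
G has just one choice, so G = 3.

G=3, H=6, I=1, J=2, K=5, L=4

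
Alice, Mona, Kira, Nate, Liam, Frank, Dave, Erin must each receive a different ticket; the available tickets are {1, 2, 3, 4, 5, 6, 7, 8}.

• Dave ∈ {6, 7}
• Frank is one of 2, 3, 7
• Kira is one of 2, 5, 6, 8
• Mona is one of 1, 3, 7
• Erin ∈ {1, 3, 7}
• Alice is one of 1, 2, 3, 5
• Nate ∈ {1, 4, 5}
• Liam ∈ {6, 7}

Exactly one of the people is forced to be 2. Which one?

The 8 variables draw from only 8 values {1, 2, 3, 4, 5, 6, 7, 8}, so each is used; only Nate can be 4, hence Nate = 4.
The 7 still-open variables draw from only 7 values {1, 2, 3, 5, 6, 7, 8}, so each is used; only Kira can be 8, hence Kira = 8.
The 6 still-open variables draw from only 6 values {1, 2, 3, 5, 6, 7}, so each is used; only Alice can be 5, hence Alice = 5.
The 5 still-open variables draw from only 5 values {1, 2, 3, 6, 7}, so each is used; only Frank can be 2, hence Frank = 2.

Frank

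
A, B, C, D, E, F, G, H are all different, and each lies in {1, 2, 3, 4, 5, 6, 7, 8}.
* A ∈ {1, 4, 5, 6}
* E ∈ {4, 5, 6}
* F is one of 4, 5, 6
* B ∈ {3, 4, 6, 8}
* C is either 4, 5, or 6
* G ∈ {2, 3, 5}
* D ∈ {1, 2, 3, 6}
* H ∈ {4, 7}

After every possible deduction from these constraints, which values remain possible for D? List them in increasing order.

2, 3

Among the 8 variables, 7 fits only H (and all 8 values in {1, 2, 3, 4, 5, 6, 7, 8} must be used), so H = 7.
The 7 still-open variables together cover exactly {1, 2, 3, 4, 5, 6, 8} — 7 values for 7 variables — and 8 appears only in B's list, so B = 8.
The 3 variables C, E, F are confined to {4, 5, 6}, which locks those values in; drop them from A, D, G.
A has just one choice, so A = 1. Eliminate 1 elsewhere: D.
No further eliminations apply; D can still be any of 2, 3.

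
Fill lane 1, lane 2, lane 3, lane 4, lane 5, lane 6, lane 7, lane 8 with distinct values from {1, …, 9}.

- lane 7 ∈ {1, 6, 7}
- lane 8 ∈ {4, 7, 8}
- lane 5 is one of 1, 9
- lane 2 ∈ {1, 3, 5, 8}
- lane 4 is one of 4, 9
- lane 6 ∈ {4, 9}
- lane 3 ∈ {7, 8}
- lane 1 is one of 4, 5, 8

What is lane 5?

Among the 8 variables, 3 fits only lane 2 (and all 8 values in {1, 3, 4, 5, 6, 7, 8, 9} must be used), so lane 2 = 3.
The 7 still-open variables draw from only 7 values {1, 4, 5, 6, 7, 8, 9}, so each is used; only lane 1 can be 5, hence lane 1 = 5.
The 6 still-open variables together cover exactly {1, 4, 6, 7, 8, 9} — 6 values for 6 variables — and 6 appears only in lane 7's list, so lane 7 = 6.
The 5 still-open variables draw from only 5 values {1, 4, 7, 8, 9}, so each is used; only lane 5 can be 1, hence lane 5 = 1.

1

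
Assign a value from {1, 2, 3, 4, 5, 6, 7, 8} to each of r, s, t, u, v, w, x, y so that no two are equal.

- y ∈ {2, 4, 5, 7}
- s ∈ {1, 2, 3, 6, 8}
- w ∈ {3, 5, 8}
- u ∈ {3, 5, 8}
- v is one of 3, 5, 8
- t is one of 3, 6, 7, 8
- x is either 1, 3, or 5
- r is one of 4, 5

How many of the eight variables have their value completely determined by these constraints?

u, v, w share exactly the 3 values {3, 5, 8}; by pigeonhole those values go to them, so strike 3, 5, 8 from r, s, t, x, y.
r has just one choice, so r = 4. Strike 4 from y.
x's domain is down to {1}, so x = 1. Eliminate 1 elsewhere: s.
Determined: r=4, x=1. The other variables each still have more than one consistent value. That makes 2.

2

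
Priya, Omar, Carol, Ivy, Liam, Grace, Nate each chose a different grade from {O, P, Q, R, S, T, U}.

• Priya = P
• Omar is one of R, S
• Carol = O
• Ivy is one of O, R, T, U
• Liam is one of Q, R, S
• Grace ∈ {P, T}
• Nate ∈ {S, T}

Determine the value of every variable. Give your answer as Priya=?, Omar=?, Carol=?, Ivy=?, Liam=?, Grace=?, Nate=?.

Priya has just one choice, so Priya = P. So Grace can't be P.
That leaves Carol = O. Remove O from Ivy.
That leaves Grace = T. Eliminate T elsewhere: Ivy, Nate.
That leaves Nate = S. Remove S from Omar, Liam.
That leaves Omar = R. Strike R from Ivy, Liam.
Ivy has just one choice, so Ivy = U.
Liam's domain is down to {Q}, so Liam = Q.

Priya=P, Omar=R, Carol=O, Ivy=U, Liam=Q, Grace=T, Nate=S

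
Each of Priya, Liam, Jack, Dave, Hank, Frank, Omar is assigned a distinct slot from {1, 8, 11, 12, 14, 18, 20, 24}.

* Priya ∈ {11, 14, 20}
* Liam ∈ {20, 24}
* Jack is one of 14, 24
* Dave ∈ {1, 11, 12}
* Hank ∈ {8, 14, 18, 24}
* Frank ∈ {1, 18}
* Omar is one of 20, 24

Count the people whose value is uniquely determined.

2

Liam and Omar between them cover only {20, 24} — a naked pair. Remove those values from Priya, Jack, Hank.
Jack's domain is down to {14}, so Jack = 14. Remove 14 from Priya, Hank.
That leaves Priya = 11. Eliminate 11 elsewhere: Dave.
Determined: Priya=11, Jack=14. The other people each still have more than one consistent value. That makes 2.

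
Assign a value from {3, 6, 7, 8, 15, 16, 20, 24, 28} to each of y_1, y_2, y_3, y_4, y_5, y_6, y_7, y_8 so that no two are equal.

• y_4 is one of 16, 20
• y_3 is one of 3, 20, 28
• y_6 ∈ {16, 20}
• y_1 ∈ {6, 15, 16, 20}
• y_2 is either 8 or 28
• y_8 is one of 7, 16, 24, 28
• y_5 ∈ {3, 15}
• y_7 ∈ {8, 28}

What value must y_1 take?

y_2 and y_7 between them cover only {8, 28} — a naked pair. Remove those values from y_3, y_8.
The 2 variables y_4 and y_6 are confined to {16, 20}, which locks those values in; drop them from y_1, y_3, y_8.
y_3 must be 3 (only option left). So y_5 can't be 3.
y_5 must be 15 (only option left). Strike 15 from y_1.
So y_1 = 6.

6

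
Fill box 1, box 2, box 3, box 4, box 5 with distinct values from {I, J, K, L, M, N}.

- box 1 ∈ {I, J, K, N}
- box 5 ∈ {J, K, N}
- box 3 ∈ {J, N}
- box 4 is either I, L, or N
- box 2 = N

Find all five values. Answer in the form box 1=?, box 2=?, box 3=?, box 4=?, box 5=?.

box 1=I, box 2=N, box 3=J, box 4=L, box 5=K

box 2 has just one choice, so box 2 = N. Eliminate N elsewhere: box 1, box 3, box 4, box 5.
box 3 must be J (only option left). Strike J from box 1, box 5.
box 5's domain is down to {K}, so box 5 = K. So box 1 can't be K.
box 1 has just one choice, so box 1 = I. Remove I from box 4.
box 4 has just one choice, so box 4 = L.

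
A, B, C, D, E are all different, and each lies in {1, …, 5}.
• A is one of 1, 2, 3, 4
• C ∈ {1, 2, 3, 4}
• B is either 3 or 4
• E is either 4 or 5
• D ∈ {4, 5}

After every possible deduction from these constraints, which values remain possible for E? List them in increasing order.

4, 5

The 2 variables D and E are confined to {4, 5}, which locks those values in; drop them from A, B, C.
B must be 3 (only option left). So A, C can't be 3.
No further eliminations apply; E can still be any of 4, 5.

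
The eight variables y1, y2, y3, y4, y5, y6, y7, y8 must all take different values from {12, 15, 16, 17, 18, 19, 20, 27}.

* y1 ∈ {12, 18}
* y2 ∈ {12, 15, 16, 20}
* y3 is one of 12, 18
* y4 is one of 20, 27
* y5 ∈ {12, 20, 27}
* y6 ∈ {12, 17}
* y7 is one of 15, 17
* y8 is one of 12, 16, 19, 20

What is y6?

17

The 8 variables together cover exactly {12, 15, 16, 17, 18, 19, 20, 27} — 8 values for 8 variables — and 19 appears only in y8's list, so y8 = 19.
The 7 still-open variables together cover exactly {12, 15, 16, 17, 18, 20, 27} — 7 values for 7 variables — and 16 appears only in y2's list, so y2 = 16.
The 6 still-open variables draw from only 6 values {12, 15, 17, 18, 20, 27}, so each is used; only y7 can be 15, hence y7 = 15.
The 5 still-open variables draw from only 5 values {12, 17, 18, 20, 27}, so each is used; only y6 can be 17, hence y6 = 17.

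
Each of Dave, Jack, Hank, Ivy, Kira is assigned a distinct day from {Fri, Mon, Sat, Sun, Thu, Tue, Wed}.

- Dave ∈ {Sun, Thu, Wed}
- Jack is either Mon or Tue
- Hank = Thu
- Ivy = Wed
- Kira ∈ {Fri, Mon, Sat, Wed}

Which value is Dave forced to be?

Sun

Hank has just one choice, so Hank = Thu. Strike Thu from Dave.
Ivy has just one choice, so Ivy = Wed. Eliminate Wed elsewhere: Dave, Kira.
So Dave = Sun.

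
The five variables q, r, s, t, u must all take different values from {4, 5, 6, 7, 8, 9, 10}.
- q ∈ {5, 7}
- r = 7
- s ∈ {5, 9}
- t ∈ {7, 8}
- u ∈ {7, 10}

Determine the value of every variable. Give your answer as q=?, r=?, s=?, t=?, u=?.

q=5, r=7, s=9, t=8, u=10

r has just one choice, so r = 7. Eliminate 7 elsewhere: q, t, u.
t has just one choice, so t = 8.
u's domain is down to {10}, so u = 10.
That leaves q = 5. So s can't be 5.
s has just one choice, so s = 9.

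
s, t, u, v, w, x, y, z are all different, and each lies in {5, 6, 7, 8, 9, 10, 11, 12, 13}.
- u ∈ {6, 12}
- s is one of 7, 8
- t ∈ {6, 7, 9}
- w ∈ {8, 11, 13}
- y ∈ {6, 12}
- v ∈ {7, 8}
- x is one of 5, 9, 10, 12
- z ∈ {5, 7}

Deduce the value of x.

s and v between them cover only {7, 8} — a naked pair. Remove those values from t, w, z.
That leaves z = 5. So x can't be 5.
The 2 variables u and y are confined to {6, 12}, which locks those values in; drop them from t, x.
That leaves t = 9. Eliminate 9 elsewhere: x.
So x = 10.

10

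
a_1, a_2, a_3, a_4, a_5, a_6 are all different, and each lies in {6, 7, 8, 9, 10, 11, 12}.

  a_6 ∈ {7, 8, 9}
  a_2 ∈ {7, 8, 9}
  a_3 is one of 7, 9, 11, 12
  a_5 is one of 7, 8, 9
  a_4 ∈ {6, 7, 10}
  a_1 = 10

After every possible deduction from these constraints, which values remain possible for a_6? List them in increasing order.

7, 8, 9

a_1 must be 10 (only option left). Remove 10 from a_4.
a_2, a_5, a_6 between them cover only {7, 8, 9} — a naked triple. Remove those values from a_3, a_4.
a_4 must be 6 (only option left).
No further eliminations apply; a_6 can still be any of 7, 8, 9.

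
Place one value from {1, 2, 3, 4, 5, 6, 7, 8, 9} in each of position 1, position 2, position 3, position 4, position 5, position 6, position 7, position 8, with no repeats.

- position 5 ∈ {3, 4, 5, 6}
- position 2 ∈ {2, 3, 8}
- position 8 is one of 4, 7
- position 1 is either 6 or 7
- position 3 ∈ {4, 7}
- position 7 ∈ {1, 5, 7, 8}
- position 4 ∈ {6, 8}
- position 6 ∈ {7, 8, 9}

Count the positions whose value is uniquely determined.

position 3 and position 8 share exactly the 2 values {4, 7}; by pigeonhole those values go to them, so strike 4, 7 from position 1, position 5, position 6, position 7.
position 1's domain is down to {6}, so position 1 = 6. Strike 6 from position 4, position 5.
That leaves position 4 = 8. Remove 8 from position 2, position 6, position 7.
That leaves position 6 = 9.
Determined: position 1=6, position 4=8, position 6=9. The other positions each still have more than one consistent value. That makes 3.

3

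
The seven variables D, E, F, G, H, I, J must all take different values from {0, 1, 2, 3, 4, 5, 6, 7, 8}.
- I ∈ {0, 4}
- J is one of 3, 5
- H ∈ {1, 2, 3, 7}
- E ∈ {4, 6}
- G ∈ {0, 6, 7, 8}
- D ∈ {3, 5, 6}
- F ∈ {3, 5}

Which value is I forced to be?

0

The 2 variables F and J are confined to {3, 5}, which locks those values in; drop them from D, H.
That leaves D = 6. Strike 6 from E, G.
E must be 4 (only option left). Eliminate 4 elsewhere: I.
So I = 0.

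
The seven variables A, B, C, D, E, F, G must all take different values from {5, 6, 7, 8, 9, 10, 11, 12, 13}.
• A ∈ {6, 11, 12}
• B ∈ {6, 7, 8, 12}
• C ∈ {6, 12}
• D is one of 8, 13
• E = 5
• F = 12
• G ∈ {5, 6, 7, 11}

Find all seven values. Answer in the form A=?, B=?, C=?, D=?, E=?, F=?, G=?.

E must be 5 (only option left). Remove 5 from G.
F's domain is down to {12}, so F = 12. Eliminate 12 elsewhere: A, B, C.
C's domain is down to {6}, so C = 6. Strike 6 from A, B, G.
A's domain is down to {11}, so A = 11. Strike 11 from G.
That leaves G = 7. Remove 7 from B.
That leaves B = 8. Eliminate 8 elsewhere: D.
D has just one choice, so D = 13.

A=11, B=8, C=6, D=13, E=5, F=12, G=7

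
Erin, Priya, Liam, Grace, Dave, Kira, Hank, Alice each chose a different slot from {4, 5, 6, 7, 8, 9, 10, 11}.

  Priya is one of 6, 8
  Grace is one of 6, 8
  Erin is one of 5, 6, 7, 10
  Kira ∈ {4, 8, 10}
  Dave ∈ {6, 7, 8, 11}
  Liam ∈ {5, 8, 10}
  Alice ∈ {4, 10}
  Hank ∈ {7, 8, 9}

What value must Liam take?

5

The 8 variables together cover exactly {4, 5, 6, 7, 8, 9, 10, 11} — 8 values for 8 variables — and 9 appears only in Hank's list, so Hank = 9.
The 7 still-open variables together cover exactly {4, 5, 6, 7, 8, 10, 11} — 7 values for 7 variables — and 11 appears only in Dave's list, so Dave = 11.
Among the 6 still-open variables, 7 fits only Erin (and all 6 values in {4, 5, 6, 7, 8, 10} must be used), so Erin = 7.
Among the 5 still-open variables, 5 fits only Liam (and all 5 values in {4, 5, 6, 8, 10} must be used), so Liam = 5.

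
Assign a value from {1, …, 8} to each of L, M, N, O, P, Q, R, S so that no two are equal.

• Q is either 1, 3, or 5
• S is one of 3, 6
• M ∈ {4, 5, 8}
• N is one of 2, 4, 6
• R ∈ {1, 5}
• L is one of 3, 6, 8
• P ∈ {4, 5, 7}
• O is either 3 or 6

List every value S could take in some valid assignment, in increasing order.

Among the 8 variables, 2 fits only N (and all 8 values in {1, 2, 3, 4, 5, 6, 7, 8} must be used), so N = 2.
Among the 7 still-open variables, 7 fits only P (and all 7 values in {1, 3, 4, 5, 6, 7, 8} must be used), so P = 7.
Among the 6 still-open variables, 4 fits only M (and all 6 values in {1, 3, 4, 5, 6, 8} must be used), so M = 4.
The 5 still-open variables together cover exactly {1, 3, 5, 6, 8} — 5 values for 5 variables — and 8 appears only in L's list, so L = 8.
The 2 variables O and S are confined to {3, 6}, which locks those values in; drop them from Q.
No further eliminations apply; S can still be any of 3, 6.

3, 6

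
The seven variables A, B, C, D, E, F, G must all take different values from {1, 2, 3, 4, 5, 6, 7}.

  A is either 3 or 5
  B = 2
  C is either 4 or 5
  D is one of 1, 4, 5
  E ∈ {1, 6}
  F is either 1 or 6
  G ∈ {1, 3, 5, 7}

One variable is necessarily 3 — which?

A

B has just one choice, so B = 2.
Among the 6 still-open variables, 7 fits only G (and all 6 values in {1, 3, 4, 5, 6, 7} must be used), so G = 7.
The 5 still-open variables draw from only 5 values {1, 3, 4, 5, 6}, so each is used; only A can be 3, hence A = 3.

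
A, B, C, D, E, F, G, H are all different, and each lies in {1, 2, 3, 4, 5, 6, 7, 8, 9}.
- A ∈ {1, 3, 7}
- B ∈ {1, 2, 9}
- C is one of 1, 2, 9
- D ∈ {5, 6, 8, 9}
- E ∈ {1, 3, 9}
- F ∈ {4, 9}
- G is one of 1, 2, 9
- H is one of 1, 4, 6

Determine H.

6

B, C, G between them cover only {1, 2, 9} — a naked triple. Remove those values from A, D, E, F, H.
E must be 3 (only option left). Eliminate 3 elsewhere: A.
F's domain is down to {4}, so F = 4. Remove 4 from H.
So H = 6.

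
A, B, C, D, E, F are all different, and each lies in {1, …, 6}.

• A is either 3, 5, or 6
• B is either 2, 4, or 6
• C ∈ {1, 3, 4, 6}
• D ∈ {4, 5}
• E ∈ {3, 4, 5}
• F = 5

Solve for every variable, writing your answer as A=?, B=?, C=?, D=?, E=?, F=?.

F's domain is down to {5}, so F = 5. So A, D, E can't be 5.
That leaves D = 4. Eliminate 4 elsewhere: B, C, E.
That leaves E = 3. Remove 3 from A, C.
That leaves A = 6. So B, C can't be 6.
That leaves B = 2.
C's domain is down to {1}, so C = 1.

A=6, B=2, C=1, D=4, E=3, F=5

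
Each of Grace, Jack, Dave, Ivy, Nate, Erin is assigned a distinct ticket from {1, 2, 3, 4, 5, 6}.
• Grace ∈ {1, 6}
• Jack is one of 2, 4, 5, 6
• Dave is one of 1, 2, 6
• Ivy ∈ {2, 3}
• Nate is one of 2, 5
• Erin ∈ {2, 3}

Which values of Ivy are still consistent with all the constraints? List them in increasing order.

Among the 6 variables, 4 fits only Jack (and all 6 values in {1, 2, 3, 4, 5, 6} must be used), so Jack = 4.
The 5 still-open variables draw from only 5 values {1, 2, 3, 5, 6}, so each is used; only Nate can be 5, hence Nate = 5.
Ivy and Erin share exactly the 2 values {2, 3}; by pigeonhole those values go to them, so strike 2, 3 from Dave.
No further eliminations apply; Ivy can still be any of 2, 3.

2, 3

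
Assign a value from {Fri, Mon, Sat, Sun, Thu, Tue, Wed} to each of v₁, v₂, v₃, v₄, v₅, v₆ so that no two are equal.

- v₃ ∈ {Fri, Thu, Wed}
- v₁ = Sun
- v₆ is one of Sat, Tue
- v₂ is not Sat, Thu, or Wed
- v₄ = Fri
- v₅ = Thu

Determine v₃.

v₁'s domain is down to {Sun}, so v₁ = Sun. Remove Sun from v₂.
v₄ has just one choice, so v₄ = Fri. So v₂, v₃ can't be Fri.
v₅ has just one choice, so v₅ = Thu. Strike Thu from v₃.
So v₃ = Wed.

Wed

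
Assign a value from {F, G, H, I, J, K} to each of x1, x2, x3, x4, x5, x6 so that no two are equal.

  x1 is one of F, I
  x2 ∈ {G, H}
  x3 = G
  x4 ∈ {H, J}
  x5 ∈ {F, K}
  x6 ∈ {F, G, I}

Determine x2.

x3 must be G (only option left). So x2, x6 can't be G.
So x2 = H.

H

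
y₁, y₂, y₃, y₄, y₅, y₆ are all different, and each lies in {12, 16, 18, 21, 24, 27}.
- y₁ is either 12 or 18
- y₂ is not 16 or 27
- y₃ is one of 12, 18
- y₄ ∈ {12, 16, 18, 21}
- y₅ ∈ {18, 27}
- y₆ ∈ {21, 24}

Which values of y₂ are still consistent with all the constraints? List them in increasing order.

Among the 6 variables, 16 fits only y₄ (and all 6 values in {12, 16, 18, 21, 24, 27} must be used), so y₄ = 16.
The 5 still-open variables together cover exactly {12, 18, 21, 24, 27} — 5 values for 5 variables — and 27 appears only in y₅'s list, so y₅ = 27.
The 2 variables y₁ and y₃ are confined to {12, 18}, which locks those values in; drop them from y₂.
No further eliminations apply; y₂ can still be any of 21, 24.

21, 24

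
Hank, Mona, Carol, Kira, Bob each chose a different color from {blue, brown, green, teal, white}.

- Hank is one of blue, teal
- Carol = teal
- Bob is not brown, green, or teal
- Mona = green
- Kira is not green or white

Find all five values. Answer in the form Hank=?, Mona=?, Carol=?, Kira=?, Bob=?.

Mona must be green (only option left).
Carol must be teal (only option left). So Hank, Kira can't be teal.
Hank's domain is down to {blue}, so Hank = blue. So Kira, Bob can't be blue.
Kira must be brown (only option left).
Bob has just one choice, so Bob = white.

Hank=blue, Mona=green, Carol=teal, Kira=brown, Bob=white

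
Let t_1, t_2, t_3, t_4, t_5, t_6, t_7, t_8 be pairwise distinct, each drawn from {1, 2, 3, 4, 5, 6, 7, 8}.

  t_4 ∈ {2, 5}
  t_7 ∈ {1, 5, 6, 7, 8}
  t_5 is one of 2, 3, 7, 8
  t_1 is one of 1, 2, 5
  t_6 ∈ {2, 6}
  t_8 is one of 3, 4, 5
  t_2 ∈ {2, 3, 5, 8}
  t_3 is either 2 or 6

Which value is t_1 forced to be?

1

Among the 8 variables, 4 fits only t_8 (and all 8 values in {1, 2, 3, 4, 5, 6, 7, 8} must be used), so t_8 = 4.
The 2 variables t_3 and t_6 are confined to {2, 6}, which locks those values in; drop them from t_1, t_2, t_4, t_5, t_7.
t_4's domain is down to {5}, so t_4 = 5. Eliminate 5 elsewhere: t_1, t_2, t_7.
So t_1 = 1.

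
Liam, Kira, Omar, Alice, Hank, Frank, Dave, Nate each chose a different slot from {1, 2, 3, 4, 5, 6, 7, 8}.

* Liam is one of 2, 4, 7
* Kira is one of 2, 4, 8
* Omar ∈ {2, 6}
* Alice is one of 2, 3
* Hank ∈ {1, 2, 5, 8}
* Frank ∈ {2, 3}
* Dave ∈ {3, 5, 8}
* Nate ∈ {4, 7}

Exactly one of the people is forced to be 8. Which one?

The 8 variables together cover exactly {1, 2, 3, 4, 5, 6, 7, 8} — 8 values for 8 variables — and 1 appears only in Hank's list, so Hank = 1.
The 7 still-open variables draw from only 7 values {2, 3, 4, 5, 6, 7, 8}, so each is used; only Dave can be 5, hence Dave = 5.
The 6 still-open variables draw from only 6 values {2, 3, 4, 6, 7, 8}, so each is used; only Omar can be 6, hence Omar = 6.
The 5 still-open variables together cover exactly {2, 3, 4, 7, 8} — 5 values for 5 variables — and 8 appears only in Kira's list, so Kira = 8.

Kira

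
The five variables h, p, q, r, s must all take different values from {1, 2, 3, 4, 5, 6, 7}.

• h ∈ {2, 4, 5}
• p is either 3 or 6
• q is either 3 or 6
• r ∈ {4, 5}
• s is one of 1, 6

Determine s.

p and q share exactly the 2 values {3, 6}; by pigeonhole those values go to them, so strike 3, 6 from s.
So s = 1.

1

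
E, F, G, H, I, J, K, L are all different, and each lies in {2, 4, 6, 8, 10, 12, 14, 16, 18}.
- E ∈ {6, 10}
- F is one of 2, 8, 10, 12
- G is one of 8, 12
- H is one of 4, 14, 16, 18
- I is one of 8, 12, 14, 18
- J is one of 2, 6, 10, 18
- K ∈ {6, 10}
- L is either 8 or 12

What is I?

E and K between them cover only {6, 10} — a naked pair. Remove those values from F, J.
G and L between them cover only {8, 12} — a naked pair. Remove those values from F, I.
F has just one choice, so F = 2. Remove 2 from J.
J's domain is down to {18}, so J = 18. Strike 18 from H, I.
So I = 14.

14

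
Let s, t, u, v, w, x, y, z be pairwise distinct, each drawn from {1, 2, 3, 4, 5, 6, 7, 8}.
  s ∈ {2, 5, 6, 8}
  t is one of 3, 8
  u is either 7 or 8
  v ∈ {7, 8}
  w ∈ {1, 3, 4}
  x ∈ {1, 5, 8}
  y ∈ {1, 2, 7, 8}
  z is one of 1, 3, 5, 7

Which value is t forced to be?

Among the 8 variables, 4 fits only w (and all 8 values in {1, 2, 3, 4, 5, 6, 7, 8} must be used), so w = 4.
Among the 7 still-open variables, 6 fits only s (and all 7 values in {1, 2, 3, 5, 6, 7, 8} must be used), so s = 6.
The 6 still-open variables draw from only 6 values {1, 2, 3, 5, 7, 8}, so each is used; only y can be 2, hence y = 2.
u and v between them cover only {7, 8} — a naked pair. Remove those values from t, x, z.
So t = 3.

3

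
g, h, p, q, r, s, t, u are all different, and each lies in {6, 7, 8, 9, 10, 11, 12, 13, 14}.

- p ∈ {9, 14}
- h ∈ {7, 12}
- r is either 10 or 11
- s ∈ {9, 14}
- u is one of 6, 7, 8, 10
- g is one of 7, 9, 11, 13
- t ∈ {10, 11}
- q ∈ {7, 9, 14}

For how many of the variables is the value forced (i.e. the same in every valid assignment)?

The 2 variables p and s are confined to {9, 14}, which locks those values in; drop them from g, q.
q has just one choice, so q = 7. Remove 7 from g, h, u.
h's domain is down to {12}, so h = 12.
r and t between them cover only {10, 11} — a naked pair. Remove those values from g, u.
g's domain is down to {13}, so g = 13.
Determined: g=13, h=12, q=7. The other variables each still have more than one consistent value. That makes 3.

3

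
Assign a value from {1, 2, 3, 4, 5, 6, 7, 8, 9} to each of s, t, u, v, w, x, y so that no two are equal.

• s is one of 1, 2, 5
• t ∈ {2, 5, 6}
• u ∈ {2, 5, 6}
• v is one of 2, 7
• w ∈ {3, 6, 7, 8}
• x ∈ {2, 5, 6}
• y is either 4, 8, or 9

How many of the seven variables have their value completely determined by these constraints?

t, u, x between them cover only {2, 5, 6} — a naked triple. Remove those values from s, v, w.
s must be 1 (only option left).
That leaves v = 7. Strike 7 from w.
Determined: s=1, v=7. The other variables each still have more than one consistent value. That makes 2.

2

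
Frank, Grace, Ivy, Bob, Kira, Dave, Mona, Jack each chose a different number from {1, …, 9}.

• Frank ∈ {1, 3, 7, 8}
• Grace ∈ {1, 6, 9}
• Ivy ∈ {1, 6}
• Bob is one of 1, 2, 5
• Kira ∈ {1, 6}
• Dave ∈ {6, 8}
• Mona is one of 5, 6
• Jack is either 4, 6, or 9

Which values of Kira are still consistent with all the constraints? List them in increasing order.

Ivy and Kira share exactly the 2 values {1, 6}; by pigeonhole those values go to them, so strike 1, 6 from Frank, Grace, Bob, Dave, Mona, Jack.
Grace has just one choice, so Grace = 9. Eliminate 9 elsewhere: Jack.
Dave's domain is down to {8}, so Dave = 8. Strike 8 from Frank.
That leaves Mona = 5. So Bob can't be 5.
Jack has just one choice, so Jack = 4.
Bob's domain is down to {2}, so Bob = 2.
No further eliminations apply; Kira can still be any of 1, 6.

1, 6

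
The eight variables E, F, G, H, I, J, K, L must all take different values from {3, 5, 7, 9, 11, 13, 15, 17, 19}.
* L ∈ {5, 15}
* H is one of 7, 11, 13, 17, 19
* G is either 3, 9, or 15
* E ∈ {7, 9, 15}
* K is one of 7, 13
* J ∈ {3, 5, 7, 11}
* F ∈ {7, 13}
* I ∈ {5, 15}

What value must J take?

F and K between them cover only {7, 13} — a naked pair. Remove those values from E, H, J.
I and L share exactly the 2 values {5, 15}; by pigeonhole those values go to them, so strike 5, 15 from E, G, J.
E must be 9 (only option left). Remove 9 from G.
G must be 3 (only option left). Strike 3 from J.
So J = 11.

11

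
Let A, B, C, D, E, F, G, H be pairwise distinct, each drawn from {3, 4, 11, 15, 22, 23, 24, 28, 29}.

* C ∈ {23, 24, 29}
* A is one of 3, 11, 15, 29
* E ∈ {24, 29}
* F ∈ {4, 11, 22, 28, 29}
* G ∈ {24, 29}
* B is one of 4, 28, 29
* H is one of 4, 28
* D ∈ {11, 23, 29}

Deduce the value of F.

22

The 2 variables E and G are confined to {24, 29}, which locks those values in; drop them from A, B, C, D, F.
C has just one choice, so C = 23. Remove 23 from D.
That leaves D = 11. Eliminate 11 elsewhere: A, F.
The 2 variables B and H are confined to {4, 28}, which locks those values in; drop them from F.
So F = 22.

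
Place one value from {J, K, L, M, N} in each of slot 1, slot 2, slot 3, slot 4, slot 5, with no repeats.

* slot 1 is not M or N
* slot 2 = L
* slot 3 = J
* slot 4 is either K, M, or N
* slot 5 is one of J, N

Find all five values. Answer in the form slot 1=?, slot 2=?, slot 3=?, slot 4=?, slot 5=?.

slot 2 must be L (only option left). So slot 1 can't be L.
slot 3 has just one choice, so slot 3 = J. So slot 1, slot 5 can't be J.
slot 5 must be N (only option left). So slot 4 can't be N.
slot 1's domain is down to {K}, so slot 1 = K. Strike K from slot 4.
That leaves slot 4 = M.

slot 1=K, slot 2=L, slot 3=J, slot 4=M, slot 5=N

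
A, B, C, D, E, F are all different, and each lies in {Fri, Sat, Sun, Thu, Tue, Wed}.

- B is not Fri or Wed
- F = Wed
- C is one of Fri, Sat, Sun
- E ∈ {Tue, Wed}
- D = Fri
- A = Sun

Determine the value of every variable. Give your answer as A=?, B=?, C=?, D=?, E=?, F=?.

A=Sun, B=Thu, C=Sat, D=Fri, E=Tue, F=Wed

A must be Sun (only option left). So B, C can't be Sun.
D has just one choice, so D = Fri. Eliminate Fri elsewhere: C.
F must be Wed (only option left). Strike Wed from E.
That leaves C = Sat. Strike Sat from B.
E's domain is down to {Tue}, so E = Tue. Remove Tue from B.
B must be Thu (only option left).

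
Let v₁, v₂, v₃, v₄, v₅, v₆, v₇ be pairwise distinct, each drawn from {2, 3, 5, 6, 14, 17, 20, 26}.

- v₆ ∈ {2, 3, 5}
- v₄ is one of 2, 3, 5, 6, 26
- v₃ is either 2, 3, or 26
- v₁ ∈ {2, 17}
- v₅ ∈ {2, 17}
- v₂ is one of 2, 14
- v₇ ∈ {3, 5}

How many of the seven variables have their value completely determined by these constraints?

3

Among the 7 variables, 6 fits only v₄ (and all 7 values in {2, 3, 5, 6, 14, 17, 26} must be used), so v₄ = 6.
The 6 still-open variables together cover exactly {2, 3, 5, 14, 17, 26} — 6 values for 6 variables — and 14 appears only in v₂'s list, so v₂ = 14.
Among the 5 still-open variables, 26 fits only v₃ (and all 5 values in {2, 3, 5, 17, 26} must be used), so v₃ = 26.
v₁ and v₅ share exactly the 2 values {2, 17}; by pigeonhole those values go to them, so strike 2, 17 from v₆.
Determined: v₂=14, v₃=26, v₄=6. The other variables each still have more than one consistent value. That makes 3.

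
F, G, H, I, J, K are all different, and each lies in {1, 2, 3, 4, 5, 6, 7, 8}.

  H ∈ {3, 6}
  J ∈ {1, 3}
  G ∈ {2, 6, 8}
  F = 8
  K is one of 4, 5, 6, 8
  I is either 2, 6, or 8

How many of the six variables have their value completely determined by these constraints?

F's domain is down to {8}, so F = 8. So G, I, K can't be 8.
G and I between them cover only {2, 6} — a naked pair. Remove those values from H, K.
H has just one choice, so H = 3. Remove 3 from J.
J's domain is down to {1}, so J = 1.
Determined: F=8, H=3, J=1. The other variables each still have more than one consistent value. That makes 3.

3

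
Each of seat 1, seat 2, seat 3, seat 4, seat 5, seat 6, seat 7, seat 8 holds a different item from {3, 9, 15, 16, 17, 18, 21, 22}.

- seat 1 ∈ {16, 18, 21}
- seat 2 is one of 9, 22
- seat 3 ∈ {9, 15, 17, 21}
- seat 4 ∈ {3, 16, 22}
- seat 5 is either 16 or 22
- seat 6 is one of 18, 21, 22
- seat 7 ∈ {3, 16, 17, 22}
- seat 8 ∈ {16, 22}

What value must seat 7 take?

17

Among the 8 variables, 15 fits only seat 3 (and all 8 values in {3, 9, 15, 16, 17, 18, 21, 22} must be used), so seat 3 = 15.
Among the 7 still-open variables, 9 fits only seat 2 (and all 7 values in {3, 9, 16, 17, 18, 21, 22} must be used), so seat 2 = 9.
The 6 still-open variables draw from only 6 values {3, 16, 17, 18, 21, 22}, so each is used; only seat 7 can be 17, hence seat 7 = 17.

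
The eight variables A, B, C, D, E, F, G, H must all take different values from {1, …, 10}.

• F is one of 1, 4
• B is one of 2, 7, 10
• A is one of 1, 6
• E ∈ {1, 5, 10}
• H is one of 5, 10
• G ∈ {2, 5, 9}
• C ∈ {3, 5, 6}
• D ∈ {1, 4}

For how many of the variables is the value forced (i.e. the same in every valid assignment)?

2

D and F between them cover only {1, 4} — a naked pair. Remove those values from A, E.
A's domain is down to {6}, so A = 6. So C can't be 6.
E and H between them cover only {5, 10} — a naked pair. Remove those values from B, C, G.
C must be 3 (only option left).
Determined: A=6, C=3. The other variables each still have more than one consistent value. That makes 2.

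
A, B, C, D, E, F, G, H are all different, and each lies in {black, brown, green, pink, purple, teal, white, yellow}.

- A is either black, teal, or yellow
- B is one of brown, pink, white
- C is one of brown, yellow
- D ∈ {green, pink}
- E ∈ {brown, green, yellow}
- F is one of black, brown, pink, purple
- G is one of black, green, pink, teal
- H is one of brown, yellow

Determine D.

The 8 variables draw from only 8 values {black, brown, green, pink, purple, teal, white, yellow}, so each is used; only F can be purple, hence F = purple.
Among the 7 still-open variables, white fits only B (and all 7 values in {black, brown, green, pink, teal, white, yellow} must be used), so B = white.
C and H between them cover only {brown, yellow} — a naked pair. Remove those values from A, E.
E must be green (only option left). Remove green from D, G.
So D = pink.

pink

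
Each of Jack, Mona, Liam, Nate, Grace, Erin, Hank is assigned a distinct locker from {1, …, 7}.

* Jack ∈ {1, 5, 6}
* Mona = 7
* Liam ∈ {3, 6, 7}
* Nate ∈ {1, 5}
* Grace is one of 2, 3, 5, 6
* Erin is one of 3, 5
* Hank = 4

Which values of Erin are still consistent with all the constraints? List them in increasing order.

Mona must be 7 (only option left). Eliminate 7 elsewhere: Liam.
Hank's domain is down to {4}, so Hank = 4.
Among the 5 still-open variables, 2 fits only Grace (and all 5 values in {1, 2, 3, 5, 6} must be used), so Grace = 2.
No further eliminations apply; Erin can still be any of 3, 5.

3, 5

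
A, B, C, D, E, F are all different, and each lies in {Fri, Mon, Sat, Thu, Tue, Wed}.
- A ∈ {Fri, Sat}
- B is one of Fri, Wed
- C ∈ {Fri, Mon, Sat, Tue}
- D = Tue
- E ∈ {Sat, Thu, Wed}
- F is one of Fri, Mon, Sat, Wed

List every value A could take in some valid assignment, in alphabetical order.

D's domain is down to {Tue}, so D = Tue. So C can't be Tue.
The 5 still-open variables together cover exactly {Fri, Mon, Sat, Thu, Wed} — 5 values for 5 variables — and Thu appears only in E's list, so E = Thu.
No further eliminations apply; A can still be any of Fri, Sat.

Fri, Sat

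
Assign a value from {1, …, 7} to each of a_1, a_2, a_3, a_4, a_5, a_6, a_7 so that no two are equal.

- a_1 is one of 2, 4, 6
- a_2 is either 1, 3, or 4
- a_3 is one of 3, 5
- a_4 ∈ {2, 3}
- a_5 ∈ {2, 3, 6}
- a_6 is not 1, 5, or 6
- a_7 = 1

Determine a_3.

5

a_7's domain is down to {1}, so a_7 = 1. Eliminate 1 elsewhere: a_2.
The 6 still-open variables draw from only 6 values {2, 3, 4, 5, 6, 7}, so each is used; only a_3 can be 5, hence a_3 = 5.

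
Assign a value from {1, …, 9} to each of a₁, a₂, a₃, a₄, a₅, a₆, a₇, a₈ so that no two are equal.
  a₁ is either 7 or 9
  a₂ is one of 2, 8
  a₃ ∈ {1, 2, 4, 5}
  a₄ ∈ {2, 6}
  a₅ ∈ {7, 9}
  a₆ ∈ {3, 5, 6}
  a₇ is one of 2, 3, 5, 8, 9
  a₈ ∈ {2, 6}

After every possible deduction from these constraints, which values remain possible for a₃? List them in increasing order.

a₁ and a₅ between them cover only {7, 9} — a naked pair. Remove those values from a₇.
a₄ and a₈ between them cover only {2, 6} — a naked pair. Remove those values from a₂, a₃, a₆, a₇.
a₂ has just one choice, so a₂ = 8. So a₇ can't be 8.
The 2 variables a₆ and a₇ are confined to {3, 5}, which locks those values in; drop them from a₃.
No further eliminations apply; a₃ can still be any of 1, 4.

1, 4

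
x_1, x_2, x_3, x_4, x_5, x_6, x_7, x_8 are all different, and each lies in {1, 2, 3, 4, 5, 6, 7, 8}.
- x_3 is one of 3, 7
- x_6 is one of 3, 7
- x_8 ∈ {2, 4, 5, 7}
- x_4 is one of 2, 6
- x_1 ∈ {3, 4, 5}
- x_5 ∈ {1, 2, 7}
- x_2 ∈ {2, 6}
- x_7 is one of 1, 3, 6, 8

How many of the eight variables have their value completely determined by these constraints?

Among the 8 variables, 8 fits only x_7 (and all 8 values in {1, 2, 3, 4, 5, 6, 7, 8} must be used), so x_7 = 8.
The 7 still-open variables draw from only 7 values {1, 2, 3, 4, 5, 6, 7}, so each is used; only x_5 can be 1, hence x_5 = 1.
x_2 and x_4 share exactly the 2 values {2, 6}; by pigeonhole those values go to them, so strike 2, 6 from x_8.
The 2 variables x_3 and x_6 are confined to {3, 7}, which locks those values in; drop them from x_1, x_8.
Determined: x_5=1, x_7=8. The other variables each still have more than one consistent value. That makes 2.

2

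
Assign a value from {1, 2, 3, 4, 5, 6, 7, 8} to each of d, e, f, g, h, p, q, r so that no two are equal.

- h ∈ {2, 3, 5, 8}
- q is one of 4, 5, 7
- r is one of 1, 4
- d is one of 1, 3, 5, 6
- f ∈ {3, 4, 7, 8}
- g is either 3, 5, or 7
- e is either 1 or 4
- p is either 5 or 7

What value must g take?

3

The 8 variables together cover exactly {1, 2, 3, 4, 5, 6, 7, 8} — 8 values for 8 variables — and 2 appears only in h's list, so h = 2.
The 7 still-open variables together cover exactly {1, 3, 4, 5, 6, 7, 8} — 7 values for 7 variables — and 6 appears only in d's list, so d = 6.
Among the 6 still-open variables, 8 fits only f (and all 6 values in {1, 3, 4, 5, 7, 8} must be used), so f = 8.
Among the 5 still-open variables, 3 fits only g (and all 5 values in {1, 3, 4, 5, 7} must be used), so g = 3.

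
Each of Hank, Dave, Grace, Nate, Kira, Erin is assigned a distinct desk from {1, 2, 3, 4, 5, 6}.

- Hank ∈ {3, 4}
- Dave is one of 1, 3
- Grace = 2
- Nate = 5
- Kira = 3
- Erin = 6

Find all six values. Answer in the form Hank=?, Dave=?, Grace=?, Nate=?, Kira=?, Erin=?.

Hank=4, Dave=1, Grace=2, Nate=5, Kira=3, Erin=6

Grace's domain is down to {2}, so Grace = 2.
Nate has just one choice, so Nate = 5.
Kira must be 3 (only option left). Eliminate 3 elsewhere: Hank, Dave.
That leaves Erin = 6.
Hank has just one choice, so Hank = 4.
Dave must be 1 (only option left).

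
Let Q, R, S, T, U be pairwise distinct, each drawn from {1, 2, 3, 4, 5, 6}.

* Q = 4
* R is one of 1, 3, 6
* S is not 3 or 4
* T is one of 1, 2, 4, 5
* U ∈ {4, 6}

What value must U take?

Q has just one choice, so Q = 4. So T, U can't be 4.
So U = 6.

6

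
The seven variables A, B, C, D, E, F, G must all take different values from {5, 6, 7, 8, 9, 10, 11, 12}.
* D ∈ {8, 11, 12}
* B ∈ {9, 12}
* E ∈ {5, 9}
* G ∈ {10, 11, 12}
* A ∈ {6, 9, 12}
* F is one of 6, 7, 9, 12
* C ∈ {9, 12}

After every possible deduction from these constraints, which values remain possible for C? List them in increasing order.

9, 12

B and C share exactly the 2 values {9, 12}; by pigeonhole those values go to them, so strike 9, 12 from A, D, E, F, G.
A must be 6 (only option left). Remove 6 from F.
E has just one choice, so E = 5.
F must be 7 (only option left).
No further eliminations apply; C can still be any of 9, 12.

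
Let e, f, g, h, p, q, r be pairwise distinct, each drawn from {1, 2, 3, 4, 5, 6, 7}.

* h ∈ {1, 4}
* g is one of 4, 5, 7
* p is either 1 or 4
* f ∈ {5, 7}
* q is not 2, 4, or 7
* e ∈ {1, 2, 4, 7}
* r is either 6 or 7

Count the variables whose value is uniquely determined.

3

Among the 7 variables, 2 fits only e (and all 7 values in {1, 2, 3, 4, 5, 6, 7} must be used), so e = 2.
The 6 still-open variables draw from only 6 values {1, 3, 4, 5, 6, 7}, so each is used; only q can be 3, hence q = 3.
The 5 still-open variables together cover exactly {1, 4, 5, 6, 7} — 5 values for 5 variables — and 6 appears only in r's list, so r = 6.
h and p share exactly the 2 values {1, 4}; by pigeonhole those values go to them, so strike 1, 4 from g.
Determined: e=2, q=3, r=6. The other variables each still have more than one consistent value. That makes 3.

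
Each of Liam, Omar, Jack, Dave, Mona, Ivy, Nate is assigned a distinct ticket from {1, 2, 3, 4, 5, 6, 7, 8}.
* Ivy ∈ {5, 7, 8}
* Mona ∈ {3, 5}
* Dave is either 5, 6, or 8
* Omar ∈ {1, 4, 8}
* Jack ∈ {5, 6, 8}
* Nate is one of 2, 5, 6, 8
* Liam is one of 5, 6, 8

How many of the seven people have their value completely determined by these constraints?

The 3 variables Liam, Jack, Dave are confined to {5, 6, 8}, which locks those values in; drop them from Omar, Mona, Ivy, Nate.
That leaves Mona = 3.
Ivy's domain is down to {7}, so Ivy = 7.
Nate has just one choice, so Nate = 2.
Determined: Mona=3, Ivy=7, Nate=2. The other people each still have more than one consistent value. That makes 3.

3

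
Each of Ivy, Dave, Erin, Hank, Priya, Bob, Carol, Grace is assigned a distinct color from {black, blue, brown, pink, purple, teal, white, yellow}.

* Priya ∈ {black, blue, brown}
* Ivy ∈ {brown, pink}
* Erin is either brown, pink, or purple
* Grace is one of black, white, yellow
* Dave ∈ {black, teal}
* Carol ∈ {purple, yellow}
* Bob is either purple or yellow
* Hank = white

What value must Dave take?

Hank's domain is down to {white}, so Hank = white. Strike white from Grace.
Among the 7 still-open variables, blue fits only Priya (and all 7 values in {black, blue, brown, pink, purple, teal, yellow} must be used), so Priya = blue.
The 6 still-open variables draw from only 6 values {black, brown, pink, purple, teal, yellow}, so each is used; only Dave can be teal, hence Dave = teal.

teal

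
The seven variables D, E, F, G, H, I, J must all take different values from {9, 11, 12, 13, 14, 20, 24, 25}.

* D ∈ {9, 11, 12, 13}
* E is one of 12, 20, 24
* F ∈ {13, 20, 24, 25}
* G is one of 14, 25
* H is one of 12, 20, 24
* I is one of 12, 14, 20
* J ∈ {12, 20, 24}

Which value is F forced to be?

13

The 3 variables E, H, J are confined to {12, 20, 24}, which locks those values in; drop them from D, F, I.
I must be 14 (only option left). So G can't be 14.
G must be 25 (only option left). Strike 25 from F.
So F = 13.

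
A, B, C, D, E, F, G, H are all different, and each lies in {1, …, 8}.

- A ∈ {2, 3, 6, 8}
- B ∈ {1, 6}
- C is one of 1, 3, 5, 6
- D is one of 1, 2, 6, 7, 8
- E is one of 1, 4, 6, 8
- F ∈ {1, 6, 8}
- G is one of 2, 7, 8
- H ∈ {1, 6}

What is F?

8

The 8 variables draw from only 8 values {1, 2, 3, 4, 5, 6, 7, 8}, so each is used; only E can be 4, hence E = 4.
Among the 7 still-open variables, 5 fits only C (and all 7 values in {1, 2, 3, 5, 6, 7, 8} must be used), so C = 5.
Among the 6 still-open variables, 3 fits only A (and all 6 values in {1, 2, 3, 6, 7, 8} must be used), so A = 3.
B and H between them cover only {1, 6} — a naked pair. Remove those values from D, F.
So F = 8.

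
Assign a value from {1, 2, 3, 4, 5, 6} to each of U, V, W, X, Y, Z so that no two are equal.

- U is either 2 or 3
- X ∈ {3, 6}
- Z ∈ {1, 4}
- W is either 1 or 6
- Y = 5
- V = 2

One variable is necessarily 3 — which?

V's domain is down to {2}, so V = 2. So U can't be 2.
So 3 goes to U.

U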